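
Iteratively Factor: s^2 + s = (s + 1)*(s)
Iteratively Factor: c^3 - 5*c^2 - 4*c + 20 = (c + 2)*(c^2 - 7*c + 10) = (c - 5)*(c + 2)*(c - 2)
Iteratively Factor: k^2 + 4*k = (k)*(k + 4)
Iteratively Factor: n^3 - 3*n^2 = (n)*(n^2 - 3*n) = n^2*(n - 3)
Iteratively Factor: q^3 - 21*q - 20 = (q + 1)*(q^2 - q - 20) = (q - 5)*(q + 1)*(q + 4)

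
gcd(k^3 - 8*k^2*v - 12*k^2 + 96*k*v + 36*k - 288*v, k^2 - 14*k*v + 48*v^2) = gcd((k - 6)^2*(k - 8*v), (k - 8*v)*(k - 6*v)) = -k + 8*v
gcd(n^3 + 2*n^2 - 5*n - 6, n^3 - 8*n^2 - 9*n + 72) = n + 3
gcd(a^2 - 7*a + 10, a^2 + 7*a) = 1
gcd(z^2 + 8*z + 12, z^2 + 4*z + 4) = z + 2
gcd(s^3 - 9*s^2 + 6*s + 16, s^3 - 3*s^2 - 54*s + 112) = s^2 - 10*s + 16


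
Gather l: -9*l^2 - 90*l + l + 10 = -9*l^2 - 89*l + 10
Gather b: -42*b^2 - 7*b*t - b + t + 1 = -42*b^2 + b*(-7*t - 1) + t + 1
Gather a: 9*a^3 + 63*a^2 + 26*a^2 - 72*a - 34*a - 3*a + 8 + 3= 9*a^3 + 89*a^2 - 109*a + 11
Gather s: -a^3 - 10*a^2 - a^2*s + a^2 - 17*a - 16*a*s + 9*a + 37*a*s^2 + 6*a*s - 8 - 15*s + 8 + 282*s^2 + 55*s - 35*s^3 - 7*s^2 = -a^3 - 9*a^2 - 8*a - 35*s^3 + s^2*(37*a + 275) + s*(-a^2 - 10*a + 40)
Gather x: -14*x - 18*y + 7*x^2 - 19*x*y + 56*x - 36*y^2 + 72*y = 7*x^2 + x*(42 - 19*y) - 36*y^2 + 54*y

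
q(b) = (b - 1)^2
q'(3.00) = 4.00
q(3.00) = 4.00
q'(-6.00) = -14.00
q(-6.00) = 49.00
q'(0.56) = -0.88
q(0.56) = 0.19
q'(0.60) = -0.80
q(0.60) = 0.16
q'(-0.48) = -2.96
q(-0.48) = 2.19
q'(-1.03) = -4.06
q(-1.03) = 4.12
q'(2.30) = 2.60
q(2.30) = 1.69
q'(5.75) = 9.50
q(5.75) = 22.56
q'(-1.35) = -4.70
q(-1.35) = 5.52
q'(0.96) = -0.08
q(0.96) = 0.00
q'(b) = 2*b - 2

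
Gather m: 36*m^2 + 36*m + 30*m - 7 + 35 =36*m^2 + 66*m + 28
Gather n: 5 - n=5 - n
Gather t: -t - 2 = -t - 2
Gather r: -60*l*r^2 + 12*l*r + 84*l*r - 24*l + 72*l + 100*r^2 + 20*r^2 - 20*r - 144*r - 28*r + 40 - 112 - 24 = 48*l + r^2*(120 - 60*l) + r*(96*l - 192) - 96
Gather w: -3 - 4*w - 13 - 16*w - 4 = -20*w - 20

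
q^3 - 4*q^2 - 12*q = q*(q - 6)*(q + 2)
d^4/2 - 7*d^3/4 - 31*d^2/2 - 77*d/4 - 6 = (d/2 + 1/2)*(d - 8)*(d + 1/2)*(d + 3)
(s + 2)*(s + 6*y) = s^2 + 6*s*y + 2*s + 12*y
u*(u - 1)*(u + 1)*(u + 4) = u^4 + 4*u^3 - u^2 - 4*u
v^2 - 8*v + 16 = (v - 4)^2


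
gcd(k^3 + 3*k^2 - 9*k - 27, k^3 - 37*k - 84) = k + 3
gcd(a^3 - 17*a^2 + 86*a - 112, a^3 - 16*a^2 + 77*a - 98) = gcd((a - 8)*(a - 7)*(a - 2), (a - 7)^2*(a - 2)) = a^2 - 9*a + 14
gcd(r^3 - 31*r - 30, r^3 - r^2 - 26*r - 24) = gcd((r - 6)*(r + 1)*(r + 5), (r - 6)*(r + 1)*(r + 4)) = r^2 - 5*r - 6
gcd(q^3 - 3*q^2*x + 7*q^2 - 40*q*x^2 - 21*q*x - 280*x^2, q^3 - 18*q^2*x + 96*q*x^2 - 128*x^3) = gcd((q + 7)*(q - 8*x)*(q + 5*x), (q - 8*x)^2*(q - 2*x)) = -q + 8*x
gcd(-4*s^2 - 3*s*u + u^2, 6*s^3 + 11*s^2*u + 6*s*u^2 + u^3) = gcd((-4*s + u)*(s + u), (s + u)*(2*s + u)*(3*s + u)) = s + u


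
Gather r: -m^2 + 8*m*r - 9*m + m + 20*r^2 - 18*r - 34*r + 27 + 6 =-m^2 - 8*m + 20*r^2 + r*(8*m - 52) + 33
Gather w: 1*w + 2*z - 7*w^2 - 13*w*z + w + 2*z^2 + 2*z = -7*w^2 + w*(2 - 13*z) + 2*z^2 + 4*z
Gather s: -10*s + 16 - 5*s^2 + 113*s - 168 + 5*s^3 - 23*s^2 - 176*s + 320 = 5*s^3 - 28*s^2 - 73*s + 168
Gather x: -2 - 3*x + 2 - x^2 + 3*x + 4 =4 - x^2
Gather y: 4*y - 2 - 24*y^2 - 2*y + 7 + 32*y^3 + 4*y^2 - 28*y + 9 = 32*y^3 - 20*y^2 - 26*y + 14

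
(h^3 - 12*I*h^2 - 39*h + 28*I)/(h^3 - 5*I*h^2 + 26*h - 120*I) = (h^2 - 8*I*h - 7)/(h^2 - I*h + 30)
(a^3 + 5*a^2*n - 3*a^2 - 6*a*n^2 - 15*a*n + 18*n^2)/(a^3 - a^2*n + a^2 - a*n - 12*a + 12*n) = (a + 6*n)/(a + 4)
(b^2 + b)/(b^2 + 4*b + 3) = b/(b + 3)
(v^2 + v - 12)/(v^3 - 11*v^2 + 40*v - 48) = (v + 4)/(v^2 - 8*v + 16)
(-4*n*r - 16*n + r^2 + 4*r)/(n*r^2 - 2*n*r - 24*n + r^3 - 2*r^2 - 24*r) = (-4*n + r)/(n*r - 6*n + r^2 - 6*r)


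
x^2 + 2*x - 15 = (x - 3)*(x + 5)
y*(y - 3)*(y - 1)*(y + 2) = y^4 - 2*y^3 - 5*y^2 + 6*y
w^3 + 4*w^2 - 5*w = w*(w - 1)*(w + 5)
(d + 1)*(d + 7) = d^2 + 8*d + 7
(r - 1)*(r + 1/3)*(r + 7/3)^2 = r^4 + 4*r^3 + 2*r^2 - 140*r/27 - 49/27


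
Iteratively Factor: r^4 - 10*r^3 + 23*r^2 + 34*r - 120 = (r - 5)*(r^3 - 5*r^2 - 2*r + 24) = (r - 5)*(r - 4)*(r^2 - r - 6) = (r - 5)*(r - 4)*(r - 3)*(r + 2)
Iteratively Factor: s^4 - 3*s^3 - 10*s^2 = (s)*(s^3 - 3*s^2 - 10*s) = s*(s - 5)*(s^2 + 2*s) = s^2*(s - 5)*(s + 2)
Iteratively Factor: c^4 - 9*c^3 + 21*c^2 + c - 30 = (c + 1)*(c^3 - 10*c^2 + 31*c - 30) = (c - 2)*(c + 1)*(c^2 - 8*c + 15) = (c - 5)*(c - 2)*(c + 1)*(c - 3)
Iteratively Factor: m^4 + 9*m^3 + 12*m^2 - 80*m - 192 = (m + 4)*(m^3 + 5*m^2 - 8*m - 48) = (m - 3)*(m + 4)*(m^2 + 8*m + 16) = (m - 3)*(m + 4)^2*(m + 4)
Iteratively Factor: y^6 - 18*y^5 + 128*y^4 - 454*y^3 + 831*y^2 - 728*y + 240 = (y - 4)*(y^5 - 14*y^4 + 72*y^3 - 166*y^2 + 167*y - 60) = (y - 5)*(y - 4)*(y^4 - 9*y^3 + 27*y^2 - 31*y + 12) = (y - 5)*(y - 4)*(y - 3)*(y^3 - 6*y^2 + 9*y - 4) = (y - 5)*(y - 4)*(y - 3)*(y - 1)*(y^2 - 5*y + 4) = (y - 5)*(y - 4)*(y - 3)*(y - 1)^2*(y - 4)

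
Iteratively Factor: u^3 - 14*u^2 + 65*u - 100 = (u - 5)*(u^2 - 9*u + 20) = (u - 5)^2*(u - 4)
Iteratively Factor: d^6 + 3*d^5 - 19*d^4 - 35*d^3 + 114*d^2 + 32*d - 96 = (d + 4)*(d^5 - d^4 - 15*d^3 + 25*d^2 + 14*d - 24) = (d - 3)*(d + 4)*(d^4 + 2*d^3 - 9*d^2 - 2*d + 8) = (d - 3)*(d - 2)*(d + 4)*(d^3 + 4*d^2 - d - 4) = (d - 3)*(d - 2)*(d + 1)*(d + 4)*(d^2 + 3*d - 4) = (d - 3)*(d - 2)*(d + 1)*(d + 4)^2*(d - 1)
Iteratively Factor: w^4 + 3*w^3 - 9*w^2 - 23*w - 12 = (w + 1)*(w^3 + 2*w^2 - 11*w - 12) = (w - 3)*(w + 1)*(w^2 + 5*w + 4) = (w - 3)*(w + 1)*(w + 4)*(w + 1)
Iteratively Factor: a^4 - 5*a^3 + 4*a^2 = (a - 1)*(a^3 - 4*a^2) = (a - 4)*(a - 1)*(a^2) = a*(a - 4)*(a - 1)*(a)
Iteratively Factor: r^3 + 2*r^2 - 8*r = (r - 2)*(r^2 + 4*r) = r*(r - 2)*(r + 4)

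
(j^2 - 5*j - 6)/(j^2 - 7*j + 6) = (j + 1)/(j - 1)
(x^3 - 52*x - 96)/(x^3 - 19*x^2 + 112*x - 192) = (x^2 + 8*x + 12)/(x^2 - 11*x + 24)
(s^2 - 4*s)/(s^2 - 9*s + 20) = s/(s - 5)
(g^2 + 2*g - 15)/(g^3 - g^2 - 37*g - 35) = (g - 3)/(g^2 - 6*g - 7)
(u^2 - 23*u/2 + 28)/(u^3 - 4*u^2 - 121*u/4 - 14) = 2*(2*u - 7)/(4*u^2 + 16*u + 7)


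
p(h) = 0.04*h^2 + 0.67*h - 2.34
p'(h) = 0.08*h + 0.67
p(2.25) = -0.63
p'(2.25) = 0.85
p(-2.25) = -3.64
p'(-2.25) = 0.49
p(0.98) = -1.64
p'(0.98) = 0.75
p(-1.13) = -3.05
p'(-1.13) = 0.58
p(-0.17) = -2.45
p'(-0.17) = 0.66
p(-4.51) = -4.55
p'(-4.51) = 0.31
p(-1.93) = -3.48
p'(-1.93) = 0.52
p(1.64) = -1.13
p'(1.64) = 0.80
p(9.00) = 6.93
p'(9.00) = 1.39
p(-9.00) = -5.13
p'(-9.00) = -0.05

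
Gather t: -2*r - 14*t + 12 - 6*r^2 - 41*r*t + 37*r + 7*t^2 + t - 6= -6*r^2 + 35*r + 7*t^2 + t*(-41*r - 13) + 6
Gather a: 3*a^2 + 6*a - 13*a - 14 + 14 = 3*a^2 - 7*a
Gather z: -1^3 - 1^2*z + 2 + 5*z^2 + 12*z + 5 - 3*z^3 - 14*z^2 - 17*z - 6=-3*z^3 - 9*z^2 - 6*z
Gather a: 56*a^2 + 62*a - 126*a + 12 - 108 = 56*a^2 - 64*a - 96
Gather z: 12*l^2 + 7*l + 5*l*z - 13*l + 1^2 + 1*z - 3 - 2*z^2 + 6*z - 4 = 12*l^2 - 6*l - 2*z^2 + z*(5*l + 7) - 6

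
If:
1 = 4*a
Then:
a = 1/4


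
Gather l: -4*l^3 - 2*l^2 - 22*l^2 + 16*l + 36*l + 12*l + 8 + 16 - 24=-4*l^3 - 24*l^2 + 64*l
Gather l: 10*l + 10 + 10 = 10*l + 20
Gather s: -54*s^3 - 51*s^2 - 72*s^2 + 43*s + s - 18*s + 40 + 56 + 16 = -54*s^3 - 123*s^2 + 26*s + 112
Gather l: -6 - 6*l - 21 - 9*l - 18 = -15*l - 45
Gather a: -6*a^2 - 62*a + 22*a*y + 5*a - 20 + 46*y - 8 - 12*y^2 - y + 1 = -6*a^2 + a*(22*y - 57) - 12*y^2 + 45*y - 27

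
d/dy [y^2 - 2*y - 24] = 2*y - 2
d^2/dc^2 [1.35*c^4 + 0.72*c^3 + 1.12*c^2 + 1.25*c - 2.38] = 16.2*c^2 + 4.32*c + 2.24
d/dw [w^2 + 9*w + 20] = 2*w + 9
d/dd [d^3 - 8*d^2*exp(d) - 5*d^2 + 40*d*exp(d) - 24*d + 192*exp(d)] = -8*d^2*exp(d) + 3*d^2 + 24*d*exp(d) - 10*d + 232*exp(d) - 24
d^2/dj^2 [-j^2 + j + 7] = -2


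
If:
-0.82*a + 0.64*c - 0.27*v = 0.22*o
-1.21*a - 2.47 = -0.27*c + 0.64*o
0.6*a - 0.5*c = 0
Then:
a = 1.06904231625835*v - 3.36179163573373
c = 1.28285077951002*v - 4.03414996288048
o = 0.794605295718881 - 1.47995545657016*v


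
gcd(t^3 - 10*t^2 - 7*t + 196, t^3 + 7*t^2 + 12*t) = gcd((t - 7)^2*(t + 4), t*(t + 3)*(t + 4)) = t + 4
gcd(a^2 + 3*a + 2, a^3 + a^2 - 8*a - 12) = a + 2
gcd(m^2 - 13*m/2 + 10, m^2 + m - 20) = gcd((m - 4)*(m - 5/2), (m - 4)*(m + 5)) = m - 4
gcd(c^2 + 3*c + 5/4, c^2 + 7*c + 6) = 1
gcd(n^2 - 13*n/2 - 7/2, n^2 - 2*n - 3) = 1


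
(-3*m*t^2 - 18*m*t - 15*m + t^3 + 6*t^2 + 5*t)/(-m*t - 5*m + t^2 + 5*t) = (-3*m*t - 3*m + t^2 + t)/(-m + t)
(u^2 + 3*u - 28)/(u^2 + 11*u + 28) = (u - 4)/(u + 4)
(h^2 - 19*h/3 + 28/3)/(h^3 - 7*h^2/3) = (h - 4)/h^2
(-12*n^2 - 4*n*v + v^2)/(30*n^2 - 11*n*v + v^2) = (2*n + v)/(-5*n + v)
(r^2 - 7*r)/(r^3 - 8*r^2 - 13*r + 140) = r/(r^2 - r - 20)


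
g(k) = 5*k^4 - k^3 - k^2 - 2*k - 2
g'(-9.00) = -14807.00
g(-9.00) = 33469.00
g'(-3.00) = -563.00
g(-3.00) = 427.00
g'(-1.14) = -33.25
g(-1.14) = 8.91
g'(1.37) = 41.06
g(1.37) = 8.43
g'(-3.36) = -787.81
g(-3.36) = 668.64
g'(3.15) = 587.05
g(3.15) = 442.80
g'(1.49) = 54.52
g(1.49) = 14.14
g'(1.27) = 31.59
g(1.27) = 4.81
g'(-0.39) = -2.86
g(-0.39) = -1.20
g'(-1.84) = -133.07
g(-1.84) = 61.84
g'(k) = 20*k^3 - 3*k^2 - 2*k - 2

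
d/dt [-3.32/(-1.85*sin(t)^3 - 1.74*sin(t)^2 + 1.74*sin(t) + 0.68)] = (-18.426*sin(t)^2 - 11.5536*sin(t) + 5.7768)*cos(t)/(1.85*sin(t)^3 + 1.74*sin(t)^2 - 1.74*sin(t) - 0.68)^2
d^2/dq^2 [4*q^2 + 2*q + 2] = 8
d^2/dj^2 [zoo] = 0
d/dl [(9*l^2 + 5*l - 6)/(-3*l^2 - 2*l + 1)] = (-3*l^2 - 18*l - 7)/(9*l^4 + 12*l^3 - 2*l^2 - 4*l + 1)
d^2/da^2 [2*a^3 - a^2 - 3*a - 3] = 12*a - 2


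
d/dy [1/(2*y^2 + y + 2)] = (-4*y - 1)/(2*y^2 + y + 2)^2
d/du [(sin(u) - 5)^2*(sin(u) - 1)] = (sin(u) - 5)*(3*sin(u) - 7)*cos(u)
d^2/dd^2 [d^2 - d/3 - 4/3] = 2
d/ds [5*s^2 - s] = 10*s - 1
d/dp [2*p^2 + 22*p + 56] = 4*p + 22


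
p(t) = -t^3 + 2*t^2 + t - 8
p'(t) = -3*t^2 + 4*t + 1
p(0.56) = -6.99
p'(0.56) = 2.30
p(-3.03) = 35.15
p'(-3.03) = -38.66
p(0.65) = -6.78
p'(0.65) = 2.33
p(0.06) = -7.93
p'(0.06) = 1.23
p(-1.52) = -1.39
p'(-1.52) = -12.01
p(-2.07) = 7.37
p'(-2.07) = -20.13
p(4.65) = -60.65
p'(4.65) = -45.27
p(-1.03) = -5.82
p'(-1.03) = -6.30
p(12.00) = -1436.00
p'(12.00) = -383.00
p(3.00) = -14.00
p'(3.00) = -14.00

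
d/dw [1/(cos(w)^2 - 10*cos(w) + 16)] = 2*(cos(w) - 5)*sin(w)/(cos(w)^2 - 10*cos(w) + 16)^2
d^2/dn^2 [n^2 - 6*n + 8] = 2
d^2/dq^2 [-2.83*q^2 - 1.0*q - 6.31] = -5.66000000000000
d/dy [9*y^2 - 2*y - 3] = 18*y - 2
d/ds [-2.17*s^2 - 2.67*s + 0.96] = -4.34*s - 2.67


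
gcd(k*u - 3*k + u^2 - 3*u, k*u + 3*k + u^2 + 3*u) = k + u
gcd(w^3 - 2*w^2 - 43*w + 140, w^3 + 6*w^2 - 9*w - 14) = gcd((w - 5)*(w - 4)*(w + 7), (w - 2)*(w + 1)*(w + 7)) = w + 7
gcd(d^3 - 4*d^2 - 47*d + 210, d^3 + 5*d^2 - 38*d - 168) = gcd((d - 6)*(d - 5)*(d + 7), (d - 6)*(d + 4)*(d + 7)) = d^2 + d - 42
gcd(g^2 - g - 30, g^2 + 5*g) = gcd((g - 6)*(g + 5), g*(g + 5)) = g + 5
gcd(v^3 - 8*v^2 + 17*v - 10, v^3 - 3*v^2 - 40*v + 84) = v - 2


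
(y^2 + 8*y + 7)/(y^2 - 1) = (y + 7)/(y - 1)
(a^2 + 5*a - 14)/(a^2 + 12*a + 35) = (a - 2)/(a + 5)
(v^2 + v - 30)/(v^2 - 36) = (v - 5)/(v - 6)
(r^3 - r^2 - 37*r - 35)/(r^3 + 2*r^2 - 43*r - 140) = (r + 1)/(r + 4)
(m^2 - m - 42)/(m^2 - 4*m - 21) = (m + 6)/(m + 3)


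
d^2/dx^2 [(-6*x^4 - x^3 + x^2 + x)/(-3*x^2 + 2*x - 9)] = 2*(54*x^6 - 108*x^5 + 558*x^4 - 902*x^3 + 2943*x^2 + 324*x - 99)/(27*x^6 - 54*x^5 + 279*x^4 - 332*x^3 + 837*x^2 - 486*x + 729)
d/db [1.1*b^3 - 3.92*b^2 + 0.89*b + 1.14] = 3.3*b^2 - 7.84*b + 0.89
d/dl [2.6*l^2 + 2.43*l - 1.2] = 5.2*l + 2.43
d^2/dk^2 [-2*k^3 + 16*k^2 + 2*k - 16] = 32 - 12*k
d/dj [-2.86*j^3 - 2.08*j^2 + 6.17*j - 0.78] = -8.58*j^2 - 4.16*j + 6.17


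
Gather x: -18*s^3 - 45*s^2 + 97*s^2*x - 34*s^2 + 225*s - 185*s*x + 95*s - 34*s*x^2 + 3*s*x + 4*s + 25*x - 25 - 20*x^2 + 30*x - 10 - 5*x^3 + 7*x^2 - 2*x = -18*s^3 - 79*s^2 + 324*s - 5*x^3 + x^2*(-34*s - 13) + x*(97*s^2 - 182*s + 53) - 35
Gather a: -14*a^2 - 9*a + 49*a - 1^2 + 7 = -14*a^2 + 40*a + 6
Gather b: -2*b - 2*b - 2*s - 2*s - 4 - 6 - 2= -4*b - 4*s - 12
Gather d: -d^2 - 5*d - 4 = -d^2 - 5*d - 4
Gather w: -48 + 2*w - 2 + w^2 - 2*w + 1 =w^2 - 49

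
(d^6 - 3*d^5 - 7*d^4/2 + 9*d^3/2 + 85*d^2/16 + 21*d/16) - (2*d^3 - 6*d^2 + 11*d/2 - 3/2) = d^6 - 3*d^5 - 7*d^4/2 + 5*d^3/2 + 181*d^2/16 - 67*d/16 + 3/2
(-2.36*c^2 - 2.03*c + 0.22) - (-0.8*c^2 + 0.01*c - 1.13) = -1.56*c^2 - 2.04*c + 1.35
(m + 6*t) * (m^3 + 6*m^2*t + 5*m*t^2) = m^4 + 12*m^3*t + 41*m^2*t^2 + 30*m*t^3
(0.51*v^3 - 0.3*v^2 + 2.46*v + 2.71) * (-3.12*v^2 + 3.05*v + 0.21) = -1.5912*v^5 + 2.4915*v^4 - 8.4831*v^3 - 1.0152*v^2 + 8.7821*v + 0.5691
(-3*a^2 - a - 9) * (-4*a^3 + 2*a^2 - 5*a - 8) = 12*a^5 - 2*a^4 + 49*a^3 + 11*a^2 + 53*a + 72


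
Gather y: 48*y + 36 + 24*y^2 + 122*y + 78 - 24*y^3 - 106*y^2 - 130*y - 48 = -24*y^3 - 82*y^2 + 40*y + 66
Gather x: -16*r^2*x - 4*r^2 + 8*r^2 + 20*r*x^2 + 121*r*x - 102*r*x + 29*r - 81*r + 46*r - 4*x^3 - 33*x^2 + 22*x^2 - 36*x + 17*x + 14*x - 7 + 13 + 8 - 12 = 4*r^2 - 6*r - 4*x^3 + x^2*(20*r - 11) + x*(-16*r^2 + 19*r - 5) + 2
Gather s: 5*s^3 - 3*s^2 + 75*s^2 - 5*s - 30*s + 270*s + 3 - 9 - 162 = 5*s^3 + 72*s^2 + 235*s - 168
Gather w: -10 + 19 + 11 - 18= 2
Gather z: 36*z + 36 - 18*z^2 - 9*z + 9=-18*z^2 + 27*z + 45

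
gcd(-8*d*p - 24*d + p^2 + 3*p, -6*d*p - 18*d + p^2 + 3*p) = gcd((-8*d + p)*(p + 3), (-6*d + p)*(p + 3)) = p + 3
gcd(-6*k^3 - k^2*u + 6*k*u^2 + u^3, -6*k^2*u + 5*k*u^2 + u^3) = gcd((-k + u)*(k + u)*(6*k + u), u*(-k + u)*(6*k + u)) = -6*k^2 + 5*k*u + u^2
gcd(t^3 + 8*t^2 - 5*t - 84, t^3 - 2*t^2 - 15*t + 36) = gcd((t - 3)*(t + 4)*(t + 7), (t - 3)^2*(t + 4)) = t^2 + t - 12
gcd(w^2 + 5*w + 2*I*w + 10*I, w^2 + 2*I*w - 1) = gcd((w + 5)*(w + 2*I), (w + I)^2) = 1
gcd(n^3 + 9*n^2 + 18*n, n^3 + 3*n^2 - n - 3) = n + 3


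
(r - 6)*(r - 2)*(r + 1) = r^3 - 7*r^2 + 4*r + 12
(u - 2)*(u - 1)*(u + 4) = u^3 + u^2 - 10*u + 8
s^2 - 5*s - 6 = (s - 6)*(s + 1)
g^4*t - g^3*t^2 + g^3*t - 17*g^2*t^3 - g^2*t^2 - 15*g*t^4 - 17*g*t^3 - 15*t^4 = (g - 5*t)*(g + t)*(g + 3*t)*(g*t + t)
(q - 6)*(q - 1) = q^2 - 7*q + 6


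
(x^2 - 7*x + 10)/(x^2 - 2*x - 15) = (x - 2)/(x + 3)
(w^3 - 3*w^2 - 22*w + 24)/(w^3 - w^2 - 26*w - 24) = (w - 1)/(w + 1)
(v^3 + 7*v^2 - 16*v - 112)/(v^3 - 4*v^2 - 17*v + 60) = (v^2 + 3*v - 28)/(v^2 - 8*v + 15)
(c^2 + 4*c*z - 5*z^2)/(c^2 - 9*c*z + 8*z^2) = (-c - 5*z)/(-c + 8*z)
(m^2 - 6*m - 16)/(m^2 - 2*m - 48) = (m + 2)/(m + 6)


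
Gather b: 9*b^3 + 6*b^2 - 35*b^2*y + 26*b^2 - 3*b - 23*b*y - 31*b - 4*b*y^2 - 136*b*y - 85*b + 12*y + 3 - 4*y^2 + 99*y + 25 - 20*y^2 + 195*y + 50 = 9*b^3 + b^2*(32 - 35*y) + b*(-4*y^2 - 159*y - 119) - 24*y^2 + 306*y + 78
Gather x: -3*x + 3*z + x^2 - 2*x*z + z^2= x^2 + x*(-2*z - 3) + z^2 + 3*z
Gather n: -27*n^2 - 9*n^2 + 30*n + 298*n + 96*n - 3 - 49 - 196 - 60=-36*n^2 + 424*n - 308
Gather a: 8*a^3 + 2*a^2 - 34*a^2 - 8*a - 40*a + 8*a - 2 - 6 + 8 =8*a^3 - 32*a^2 - 40*a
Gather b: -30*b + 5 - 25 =-30*b - 20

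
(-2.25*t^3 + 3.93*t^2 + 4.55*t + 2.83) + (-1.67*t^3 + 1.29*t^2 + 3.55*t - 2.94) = -3.92*t^3 + 5.22*t^2 + 8.1*t - 0.11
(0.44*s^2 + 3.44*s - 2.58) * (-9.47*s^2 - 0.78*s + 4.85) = -4.1668*s^4 - 32.92*s^3 + 23.8834*s^2 + 18.6964*s - 12.513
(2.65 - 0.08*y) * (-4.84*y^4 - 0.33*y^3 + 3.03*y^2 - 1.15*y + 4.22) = 0.3872*y^5 - 12.7996*y^4 - 1.1169*y^3 + 8.1215*y^2 - 3.3851*y + 11.183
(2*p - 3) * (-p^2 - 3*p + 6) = -2*p^3 - 3*p^2 + 21*p - 18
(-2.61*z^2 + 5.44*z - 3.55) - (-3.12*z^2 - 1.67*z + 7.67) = 0.51*z^2 + 7.11*z - 11.22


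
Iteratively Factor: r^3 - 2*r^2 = (r - 2)*(r^2) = r*(r - 2)*(r)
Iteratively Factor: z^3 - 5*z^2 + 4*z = (z - 1)*(z^2 - 4*z) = z*(z - 1)*(z - 4)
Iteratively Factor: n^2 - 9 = (n + 3)*(n - 3)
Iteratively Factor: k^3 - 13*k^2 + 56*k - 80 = (k - 4)*(k^2 - 9*k + 20) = (k - 5)*(k - 4)*(k - 4)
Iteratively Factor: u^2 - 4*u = (u)*(u - 4)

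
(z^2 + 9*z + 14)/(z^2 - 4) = (z + 7)/(z - 2)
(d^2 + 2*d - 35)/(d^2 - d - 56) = (d - 5)/(d - 8)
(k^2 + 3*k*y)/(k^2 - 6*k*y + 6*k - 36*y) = k*(k + 3*y)/(k^2 - 6*k*y + 6*k - 36*y)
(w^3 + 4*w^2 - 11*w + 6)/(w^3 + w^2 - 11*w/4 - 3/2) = 4*(w^3 + 4*w^2 - 11*w + 6)/(4*w^3 + 4*w^2 - 11*w - 6)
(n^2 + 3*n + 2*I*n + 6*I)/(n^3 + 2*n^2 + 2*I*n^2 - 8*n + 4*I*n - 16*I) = (n + 3)/(n^2 + 2*n - 8)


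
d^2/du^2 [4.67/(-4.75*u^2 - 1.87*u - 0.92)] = (210.73375*u^2 + 82.96255*u - 4.67*(9.5*u + 1.87)*(19.0*u + 3.74) + 40.8158)/(4.75*u^2 + 1.87*u + 0.92)^3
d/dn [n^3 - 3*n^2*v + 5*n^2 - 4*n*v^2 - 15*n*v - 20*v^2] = 3*n^2 - 6*n*v + 10*n - 4*v^2 - 15*v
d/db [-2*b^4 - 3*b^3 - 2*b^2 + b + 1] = -8*b^3 - 9*b^2 - 4*b + 1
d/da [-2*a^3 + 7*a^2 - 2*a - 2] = -6*a^2 + 14*a - 2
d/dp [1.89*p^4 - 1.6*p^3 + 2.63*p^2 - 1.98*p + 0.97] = 7.56*p^3 - 4.8*p^2 + 5.26*p - 1.98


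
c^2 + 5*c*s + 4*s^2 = (c + s)*(c + 4*s)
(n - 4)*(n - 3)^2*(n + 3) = n^4 - 7*n^3 + 3*n^2 + 63*n - 108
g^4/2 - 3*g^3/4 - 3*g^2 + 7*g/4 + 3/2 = (g/2 + 1)*(g - 3)*(g - 1)*(g + 1/2)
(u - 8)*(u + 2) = u^2 - 6*u - 16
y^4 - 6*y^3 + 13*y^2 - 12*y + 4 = (y - 2)^2*(y - 1)^2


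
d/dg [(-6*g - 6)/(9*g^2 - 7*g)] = 6*(9*g^2 + 18*g - 7)/(g^2*(81*g^2 - 126*g + 49))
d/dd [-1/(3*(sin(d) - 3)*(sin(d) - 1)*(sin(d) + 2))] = (3*sin(d)^2 - 4*sin(d) - 5)*cos(d)/(3*(sin(d) - 3)^2*(sin(d) - 1)^2*(sin(d) + 2)^2)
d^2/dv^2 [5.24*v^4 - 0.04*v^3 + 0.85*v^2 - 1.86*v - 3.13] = 62.88*v^2 - 0.24*v + 1.7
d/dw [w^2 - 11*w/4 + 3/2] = 2*w - 11/4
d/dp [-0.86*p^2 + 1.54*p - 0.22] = 1.54 - 1.72*p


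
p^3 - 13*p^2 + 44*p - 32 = (p - 8)*(p - 4)*(p - 1)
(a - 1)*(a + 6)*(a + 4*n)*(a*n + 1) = a^4*n + 4*a^3*n^2 + 5*a^3*n + a^3 + 20*a^2*n^2 - 2*a^2*n + 5*a^2 - 24*a*n^2 + 20*a*n - 6*a - 24*n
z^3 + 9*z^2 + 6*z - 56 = (z - 2)*(z + 4)*(z + 7)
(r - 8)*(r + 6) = r^2 - 2*r - 48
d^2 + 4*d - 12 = (d - 2)*(d + 6)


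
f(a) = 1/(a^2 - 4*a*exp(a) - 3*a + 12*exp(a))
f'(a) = (4*a*exp(a) - 2*a - 8*exp(a) + 3)/(a^2 - 4*a*exp(a) - 3*a + 12*exp(a))^2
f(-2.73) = 0.06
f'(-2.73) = 0.02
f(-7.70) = 0.01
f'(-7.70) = 0.00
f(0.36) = 0.07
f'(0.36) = -0.04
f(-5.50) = 0.02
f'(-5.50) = 0.01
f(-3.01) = 0.05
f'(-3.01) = 0.02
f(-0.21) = 0.09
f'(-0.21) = -0.03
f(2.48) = 0.04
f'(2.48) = 0.04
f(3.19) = -0.06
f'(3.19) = 0.35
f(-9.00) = 0.01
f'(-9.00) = 0.00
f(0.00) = 0.08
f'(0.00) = -0.03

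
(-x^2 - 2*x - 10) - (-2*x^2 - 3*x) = x^2 + x - 10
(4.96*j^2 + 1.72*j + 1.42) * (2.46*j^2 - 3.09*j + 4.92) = 12.2016*j^4 - 11.0952*j^3 + 22.5816*j^2 + 4.0746*j + 6.9864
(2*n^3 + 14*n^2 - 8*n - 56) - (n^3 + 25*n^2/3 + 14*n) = n^3 + 17*n^2/3 - 22*n - 56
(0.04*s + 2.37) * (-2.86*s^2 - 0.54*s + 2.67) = -0.1144*s^3 - 6.7998*s^2 - 1.173*s + 6.3279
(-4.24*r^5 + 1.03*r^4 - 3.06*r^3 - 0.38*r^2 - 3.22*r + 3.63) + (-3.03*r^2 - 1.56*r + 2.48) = -4.24*r^5 + 1.03*r^4 - 3.06*r^3 - 3.41*r^2 - 4.78*r + 6.11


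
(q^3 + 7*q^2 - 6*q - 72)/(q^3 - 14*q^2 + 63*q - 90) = (q^2 + 10*q + 24)/(q^2 - 11*q + 30)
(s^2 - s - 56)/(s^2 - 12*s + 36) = (s^2 - s - 56)/(s^2 - 12*s + 36)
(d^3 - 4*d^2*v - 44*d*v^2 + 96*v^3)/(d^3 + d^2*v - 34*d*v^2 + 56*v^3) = (-d^2 + 2*d*v + 48*v^2)/(-d^2 - 3*d*v + 28*v^2)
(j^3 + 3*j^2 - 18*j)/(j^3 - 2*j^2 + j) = (j^2 + 3*j - 18)/(j^2 - 2*j + 1)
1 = 1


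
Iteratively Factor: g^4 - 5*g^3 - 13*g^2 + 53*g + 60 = (g + 1)*(g^3 - 6*g^2 - 7*g + 60) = (g - 4)*(g + 1)*(g^2 - 2*g - 15) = (g - 5)*(g - 4)*(g + 1)*(g + 3)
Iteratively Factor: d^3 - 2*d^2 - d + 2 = (d + 1)*(d^2 - 3*d + 2) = (d - 2)*(d + 1)*(d - 1)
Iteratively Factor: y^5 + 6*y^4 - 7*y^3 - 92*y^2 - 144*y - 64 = (y - 4)*(y^4 + 10*y^3 + 33*y^2 + 40*y + 16) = (y - 4)*(y + 4)*(y^3 + 6*y^2 + 9*y + 4) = (y - 4)*(y + 1)*(y + 4)*(y^2 + 5*y + 4) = (y - 4)*(y + 1)*(y + 4)^2*(y + 1)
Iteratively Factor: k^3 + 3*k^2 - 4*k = (k)*(k^2 + 3*k - 4) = k*(k - 1)*(k + 4)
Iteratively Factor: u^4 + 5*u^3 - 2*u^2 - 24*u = (u)*(u^3 + 5*u^2 - 2*u - 24) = u*(u + 4)*(u^2 + u - 6) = u*(u - 2)*(u + 4)*(u + 3)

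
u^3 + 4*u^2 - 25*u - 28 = (u - 4)*(u + 1)*(u + 7)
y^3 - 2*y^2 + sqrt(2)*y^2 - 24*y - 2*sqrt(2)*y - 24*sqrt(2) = (y - 6)*(y + 4)*(y + sqrt(2))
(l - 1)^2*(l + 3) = l^3 + l^2 - 5*l + 3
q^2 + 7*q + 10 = (q + 2)*(q + 5)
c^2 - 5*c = c*(c - 5)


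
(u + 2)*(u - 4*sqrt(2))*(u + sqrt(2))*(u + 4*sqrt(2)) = u^4 + sqrt(2)*u^3 + 2*u^3 - 32*u^2 + 2*sqrt(2)*u^2 - 64*u - 32*sqrt(2)*u - 64*sqrt(2)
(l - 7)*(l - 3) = l^2 - 10*l + 21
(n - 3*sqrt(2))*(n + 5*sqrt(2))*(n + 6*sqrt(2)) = n^3 + 8*sqrt(2)*n^2 - 6*n - 180*sqrt(2)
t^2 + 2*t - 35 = (t - 5)*(t + 7)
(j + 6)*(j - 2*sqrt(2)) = j^2 - 2*sqrt(2)*j + 6*j - 12*sqrt(2)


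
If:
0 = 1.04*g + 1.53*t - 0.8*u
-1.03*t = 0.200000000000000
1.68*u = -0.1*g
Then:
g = 0.27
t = -0.19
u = -0.02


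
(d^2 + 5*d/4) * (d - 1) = d^3 + d^2/4 - 5*d/4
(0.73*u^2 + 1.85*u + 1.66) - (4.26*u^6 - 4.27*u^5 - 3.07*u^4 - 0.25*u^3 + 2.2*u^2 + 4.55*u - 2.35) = -4.26*u^6 + 4.27*u^5 + 3.07*u^4 + 0.25*u^3 - 1.47*u^2 - 2.7*u + 4.01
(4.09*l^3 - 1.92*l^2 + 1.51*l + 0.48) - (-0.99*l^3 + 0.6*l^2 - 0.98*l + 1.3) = 5.08*l^3 - 2.52*l^2 + 2.49*l - 0.82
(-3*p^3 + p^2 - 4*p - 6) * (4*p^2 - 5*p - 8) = -12*p^5 + 19*p^4 + 3*p^3 - 12*p^2 + 62*p + 48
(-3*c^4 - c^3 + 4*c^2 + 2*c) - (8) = -3*c^4 - c^3 + 4*c^2 + 2*c - 8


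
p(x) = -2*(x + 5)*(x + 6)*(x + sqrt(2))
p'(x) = -2*(x + 5)*(x + 6) - 2*(x + 5)*(x + sqrt(2)) - 2*(x + 6)*(x + sqrt(2))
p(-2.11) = 15.64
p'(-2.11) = -13.05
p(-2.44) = 18.70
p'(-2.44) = -5.67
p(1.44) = -273.51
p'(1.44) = -175.06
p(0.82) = -177.36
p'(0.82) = -135.87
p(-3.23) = 17.81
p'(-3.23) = 6.68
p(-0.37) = -54.44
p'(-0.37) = -73.56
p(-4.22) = 7.79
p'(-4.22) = 11.59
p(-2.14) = 16.02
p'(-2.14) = -12.32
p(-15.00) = 2445.44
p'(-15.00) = -696.26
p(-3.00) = 19.03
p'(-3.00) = 3.86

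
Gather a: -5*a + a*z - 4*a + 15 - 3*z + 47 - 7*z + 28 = a*(z - 9) - 10*z + 90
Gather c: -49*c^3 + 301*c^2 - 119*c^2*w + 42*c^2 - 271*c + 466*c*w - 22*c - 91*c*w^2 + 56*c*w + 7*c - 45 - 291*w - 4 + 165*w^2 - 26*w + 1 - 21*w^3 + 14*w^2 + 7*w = -49*c^3 + c^2*(343 - 119*w) + c*(-91*w^2 + 522*w - 286) - 21*w^3 + 179*w^2 - 310*w - 48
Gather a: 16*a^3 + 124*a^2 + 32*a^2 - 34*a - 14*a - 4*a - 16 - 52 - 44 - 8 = 16*a^3 + 156*a^2 - 52*a - 120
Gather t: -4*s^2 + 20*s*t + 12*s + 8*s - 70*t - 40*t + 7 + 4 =-4*s^2 + 20*s + t*(20*s - 110) + 11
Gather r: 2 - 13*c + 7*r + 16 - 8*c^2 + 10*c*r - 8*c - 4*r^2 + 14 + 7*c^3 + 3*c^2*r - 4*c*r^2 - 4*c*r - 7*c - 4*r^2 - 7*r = 7*c^3 - 8*c^2 - 28*c + r^2*(-4*c - 8) + r*(3*c^2 + 6*c) + 32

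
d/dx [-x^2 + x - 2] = 1 - 2*x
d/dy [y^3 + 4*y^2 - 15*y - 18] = 3*y^2 + 8*y - 15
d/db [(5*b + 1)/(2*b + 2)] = 2/(b^2 + 2*b + 1)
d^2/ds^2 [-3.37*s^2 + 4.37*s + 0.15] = -6.74000000000000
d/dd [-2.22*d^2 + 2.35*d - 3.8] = 2.35 - 4.44*d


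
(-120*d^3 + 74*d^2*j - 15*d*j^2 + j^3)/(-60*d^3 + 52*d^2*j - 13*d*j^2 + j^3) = (4*d - j)/(2*d - j)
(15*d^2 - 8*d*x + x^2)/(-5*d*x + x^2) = (-3*d + x)/x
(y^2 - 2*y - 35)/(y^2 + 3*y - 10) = (y - 7)/(y - 2)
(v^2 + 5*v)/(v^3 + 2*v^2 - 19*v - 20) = v/(v^2 - 3*v - 4)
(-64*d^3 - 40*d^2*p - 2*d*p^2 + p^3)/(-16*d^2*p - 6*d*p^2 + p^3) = (4*d + p)/p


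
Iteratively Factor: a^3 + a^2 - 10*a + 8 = (a - 2)*(a^2 + 3*a - 4) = (a - 2)*(a - 1)*(a + 4)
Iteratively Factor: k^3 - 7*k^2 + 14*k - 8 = (k - 2)*(k^2 - 5*k + 4) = (k - 4)*(k - 2)*(k - 1)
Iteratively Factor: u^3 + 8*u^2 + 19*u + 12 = (u + 4)*(u^2 + 4*u + 3) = (u + 3)*(u + 4)*(u + 1)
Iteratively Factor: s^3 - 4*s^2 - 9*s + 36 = (s - 3)*(s^2 - s - 12) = (s - 3)*(s + 3)*(s - 4)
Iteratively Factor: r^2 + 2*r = (r + 2)*(r)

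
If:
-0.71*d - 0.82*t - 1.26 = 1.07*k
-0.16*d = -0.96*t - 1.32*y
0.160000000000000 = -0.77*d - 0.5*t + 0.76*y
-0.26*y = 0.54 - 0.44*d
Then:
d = 1.98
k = -1.40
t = -1.43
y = 1.28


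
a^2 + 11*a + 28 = (a + 4)*(a + 7)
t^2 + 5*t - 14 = (t - 2)*(t + 7)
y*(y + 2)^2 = y^3 + 4*y^2 + 4*y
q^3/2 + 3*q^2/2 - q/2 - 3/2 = (q/2 + 1/2)*(q - 1)*(q + 3)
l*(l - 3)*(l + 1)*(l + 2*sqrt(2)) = l^4 - 2*l^3 + 2*sqrt(2)*l^3 - 4*sqrt(2)*l^2 - 3*l^2 - 6*sqrt(2)*l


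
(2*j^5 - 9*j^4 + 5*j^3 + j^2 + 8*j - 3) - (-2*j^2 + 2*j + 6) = 2*j^5 - 9*j^4 + 5*j^3 + 3*j^2 + 6*j - 9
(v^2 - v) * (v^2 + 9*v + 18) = v^4 + 8*v^3 + 9*v^2 - 18*v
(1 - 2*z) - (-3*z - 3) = z + 4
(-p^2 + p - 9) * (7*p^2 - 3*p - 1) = -7*p^4 + 10*p^3 - 65*p^2 + 26*p + 9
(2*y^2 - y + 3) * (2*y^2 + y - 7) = 4*y^4 - 9*y^2 + 10*y - 21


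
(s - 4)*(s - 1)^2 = s^3 - 6*s^2 + 9*s - 4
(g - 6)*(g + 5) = g^2 - g - 30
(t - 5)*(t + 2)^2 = t^3 - t^2 - 16*t - 20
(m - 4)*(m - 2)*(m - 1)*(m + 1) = m^4 - 6*m^3 + 7*m^2 + 6*m - 8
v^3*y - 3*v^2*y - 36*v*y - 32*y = (v - 8)*(v + 4)*(v*y + y)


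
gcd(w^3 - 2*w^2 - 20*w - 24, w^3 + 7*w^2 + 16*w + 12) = w^2 + 4*w + 4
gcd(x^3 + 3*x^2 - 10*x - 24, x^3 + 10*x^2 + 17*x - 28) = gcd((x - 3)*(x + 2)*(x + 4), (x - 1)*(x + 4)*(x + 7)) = x + 4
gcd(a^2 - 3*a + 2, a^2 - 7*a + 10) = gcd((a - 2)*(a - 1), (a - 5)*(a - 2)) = a - 2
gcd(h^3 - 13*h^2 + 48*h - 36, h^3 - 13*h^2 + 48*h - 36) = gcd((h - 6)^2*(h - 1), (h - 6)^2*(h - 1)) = h^3 - 13*h^2 + 48*h - 36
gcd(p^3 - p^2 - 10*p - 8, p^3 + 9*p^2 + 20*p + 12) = p^2 + 3*p + 2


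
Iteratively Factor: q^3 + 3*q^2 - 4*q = (q + 4)*(q^2 - q) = (q - 1)*(q + 4)*(q)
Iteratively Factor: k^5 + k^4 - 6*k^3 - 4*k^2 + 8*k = (k - 1)*(k^4 + 2*k^3 - 4*k^2 - 8*k) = (k - 1)*(k + 2)*(k^3 - 4*k) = k*(k - 1)*(k + 2)*(k^2 - 4) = k*(k - 1)*(k + 2)^2*(k - 2)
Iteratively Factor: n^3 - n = (n + 1)*(n^2 - n) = n*(n + 1)*(n - 1)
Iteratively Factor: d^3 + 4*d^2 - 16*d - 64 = (d + 4)*(d^2 - 16) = (d + 4)^2*(d - 4)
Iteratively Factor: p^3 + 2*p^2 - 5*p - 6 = (p + 3)*(p^2 - p - 2) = (p + 1)*(p + 3)*(p - 2)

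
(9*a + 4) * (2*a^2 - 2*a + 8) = 18*a^3 - 10*a^2 + 64*a + 32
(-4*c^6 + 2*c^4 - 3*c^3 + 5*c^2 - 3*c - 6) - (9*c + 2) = -4*c^6 + 2*c^4 - 3*c^3 + 5*c^2 - 12*c - 8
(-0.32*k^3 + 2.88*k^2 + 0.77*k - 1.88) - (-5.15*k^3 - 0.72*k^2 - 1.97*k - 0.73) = 4.83*k^3 + 3.6*k^2 + 2.74*k - 1.15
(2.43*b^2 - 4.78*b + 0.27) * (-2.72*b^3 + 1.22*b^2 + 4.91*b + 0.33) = -6.6096*b^5 + 15.9662*b^4 + 5.3653*b^3 - 22.3385*b^2 - 0.2517*b + 0.0891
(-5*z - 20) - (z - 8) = -6*z - 12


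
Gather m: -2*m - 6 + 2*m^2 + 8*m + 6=2*m^2 + 6*m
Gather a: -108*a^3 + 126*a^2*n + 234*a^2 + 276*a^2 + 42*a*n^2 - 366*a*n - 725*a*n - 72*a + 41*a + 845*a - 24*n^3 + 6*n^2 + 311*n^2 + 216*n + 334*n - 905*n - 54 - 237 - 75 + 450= -108*a^3 + a^2*(126*n + 510) + a*(42*n^2 - 1091*n + 814) - 24*n^3 + 317*n^2 - 355*n + 84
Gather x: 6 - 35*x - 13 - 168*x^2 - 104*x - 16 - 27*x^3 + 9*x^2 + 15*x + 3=-27*x^3 - 159*x^2 - 124*x - 20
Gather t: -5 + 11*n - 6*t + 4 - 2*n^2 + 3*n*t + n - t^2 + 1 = -2*n^2 + 12*n - t^2 + t*(3*n - 6)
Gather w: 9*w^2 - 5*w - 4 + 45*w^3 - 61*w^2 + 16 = 45*w^3 - 52*w^2 - 5*w + 12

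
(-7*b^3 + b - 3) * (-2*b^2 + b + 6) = 14*b^5 - 7*b^4 - 44*b^3 + 7*b^2 + 3*b - 18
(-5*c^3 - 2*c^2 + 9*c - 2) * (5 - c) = 5*c^4 - 23*c^3 - 19*c^2 + 47*c - 10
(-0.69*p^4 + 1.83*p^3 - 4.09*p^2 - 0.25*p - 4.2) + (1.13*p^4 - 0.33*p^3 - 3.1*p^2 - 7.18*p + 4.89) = 0.44*p^4 + 1.5*p^3 - 7.19*p^2 - 7.43*p + 0.69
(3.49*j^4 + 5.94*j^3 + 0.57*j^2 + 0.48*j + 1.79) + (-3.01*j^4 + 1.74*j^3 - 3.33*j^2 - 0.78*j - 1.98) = 0.48*j^4 + 7.68*j^3 - 2.76*j^2 - 0.3*j - 0.19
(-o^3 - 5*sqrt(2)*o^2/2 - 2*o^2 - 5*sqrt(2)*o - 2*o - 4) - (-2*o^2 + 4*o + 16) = -o^3 - 5*sqrt(2)*o^2/2 - 5*sqrt(2)*o - 6*o - 20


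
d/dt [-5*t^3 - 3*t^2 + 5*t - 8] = -15*t^2 - 6*t + 5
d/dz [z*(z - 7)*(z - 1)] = 3*z^2 - 16*z + 7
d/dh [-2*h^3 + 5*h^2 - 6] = 2*h*(5 - 3*h)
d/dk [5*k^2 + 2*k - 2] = 10*k + 2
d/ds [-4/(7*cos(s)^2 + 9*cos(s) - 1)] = -4*(14*cos(s) + 9)*sin(s)/(7*cos(s)^2 + 9*cos(s) - 1)^2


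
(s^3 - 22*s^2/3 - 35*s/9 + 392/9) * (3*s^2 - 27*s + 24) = 3*s^5 - 49*s^4 + 631*s^3/3 + 179*s^2/3 - 3808*s/3 + 3136/3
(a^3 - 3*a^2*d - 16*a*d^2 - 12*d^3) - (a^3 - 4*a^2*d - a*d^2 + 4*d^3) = a^2*d - 15*a*d^2 - 16*d^3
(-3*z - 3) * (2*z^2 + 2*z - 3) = -6*z^3 - 12*z^2 + 3*z + 9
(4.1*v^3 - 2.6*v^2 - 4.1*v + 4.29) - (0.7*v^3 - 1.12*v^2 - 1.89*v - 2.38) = 3.4*v^3 - 1.48*v^2 - 2.21*v + 6.67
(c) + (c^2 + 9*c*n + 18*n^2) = c^2 + 9*c*n + c + 18*n^2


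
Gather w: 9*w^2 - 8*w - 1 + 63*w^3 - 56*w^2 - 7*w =63*w^3 - 47*w^2 - 15*w - 1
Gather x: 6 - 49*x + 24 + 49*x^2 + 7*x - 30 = 49*x^2 - 42*x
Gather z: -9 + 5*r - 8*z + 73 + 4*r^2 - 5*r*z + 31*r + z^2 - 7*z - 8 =4*r^2 + 36*r + z^2 + z*(-5*r - 15) + 56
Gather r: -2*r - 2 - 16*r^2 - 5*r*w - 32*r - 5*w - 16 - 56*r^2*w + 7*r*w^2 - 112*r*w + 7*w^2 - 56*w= r^2*(-56*w - 16) + r*(7*w^2 - 117*w - 34) + 7*w^2 - 61*w - 18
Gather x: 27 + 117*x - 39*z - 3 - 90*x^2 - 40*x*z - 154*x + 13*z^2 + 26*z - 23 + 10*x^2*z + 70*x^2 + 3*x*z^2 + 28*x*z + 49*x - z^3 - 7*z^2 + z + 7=x^2*(10*z - 20) + x*(3*z^2 - 12*z + 12) - z^3 + 6*z^2 - 12*z + 8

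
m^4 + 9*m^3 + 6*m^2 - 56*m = m*(m - 2)*(m + 4)*(m + 7)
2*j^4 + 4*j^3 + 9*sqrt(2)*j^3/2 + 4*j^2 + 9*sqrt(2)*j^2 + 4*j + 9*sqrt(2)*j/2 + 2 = (j + 1)*(j + 2*sqrt(2))*(sqrt(2)*j + 1/2)*(sqrt(2)*j + sqrt(2))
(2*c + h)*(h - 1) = 2*c*h - 2*c + h^2 - h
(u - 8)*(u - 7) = u^2 - 15*u + 56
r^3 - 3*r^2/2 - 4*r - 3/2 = (r - 3)*(r + 1/2)*(r + 1)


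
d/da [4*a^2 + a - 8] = 8*a + 1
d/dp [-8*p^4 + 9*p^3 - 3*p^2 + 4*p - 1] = -32*p^3 + 27*p^2 - 6*p + 4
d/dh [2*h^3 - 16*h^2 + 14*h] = 6*h^2 - 32*h + 14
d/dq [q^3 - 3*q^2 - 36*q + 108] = 3*q^2 - 6*q - 36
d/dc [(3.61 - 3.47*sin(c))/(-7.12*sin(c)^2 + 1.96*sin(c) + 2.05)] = (-24.7064*sin(c)^2 + 51.4064*sin(c) - 14.1891)*cos(c)/(50.6944*sin(c)^4 - 27.9104*sin(c)^3 - 25.3504*sin(c)^2 + 8.036*sin(c) + 4.2025)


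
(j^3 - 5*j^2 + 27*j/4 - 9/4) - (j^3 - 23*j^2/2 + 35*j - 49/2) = 13*j^2/2 - 113*j/4 + 89/4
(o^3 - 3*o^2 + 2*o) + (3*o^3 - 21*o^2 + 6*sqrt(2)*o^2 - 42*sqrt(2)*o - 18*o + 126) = 4*o^3 - 24*o^2 + 6*sqrt(2)*o^2 - 42*sqrt(2)*o - 16*o + 126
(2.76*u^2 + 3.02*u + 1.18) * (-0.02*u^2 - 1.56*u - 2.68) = -0.0552*u^4 - 4.366*u^3 - 12.1316*u^2 - 9.9344*u - 3.1624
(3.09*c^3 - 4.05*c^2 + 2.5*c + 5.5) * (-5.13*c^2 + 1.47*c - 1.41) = -15.8517*c^5 + 25.3188*c^4 - 23.1354*c^3 - 18.8295*c^2 + 4.56*c - 7.755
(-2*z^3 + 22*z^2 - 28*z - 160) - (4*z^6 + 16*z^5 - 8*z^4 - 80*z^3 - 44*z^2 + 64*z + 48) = -4*z^6 - 16*z^5 + 8*z^4 + 78*z^3 + 66*z^2 - 92*z - 208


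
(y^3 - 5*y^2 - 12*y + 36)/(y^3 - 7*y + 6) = (y - 6)/(y - 1)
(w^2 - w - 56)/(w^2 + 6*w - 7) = (w - 8)/(w - 1)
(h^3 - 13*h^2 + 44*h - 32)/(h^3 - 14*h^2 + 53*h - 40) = (h - 4)/(h - 5)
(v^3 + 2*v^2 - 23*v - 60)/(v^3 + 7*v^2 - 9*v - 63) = (v^2 - v - 20)/(v^2 + 4*v - 21)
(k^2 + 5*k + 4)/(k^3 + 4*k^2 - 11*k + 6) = (k^2 + 5*k + 4)/(k^3 + 4*k^2 - 11*k + 6)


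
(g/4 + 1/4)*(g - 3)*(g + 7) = g^3/4 + 5*g^2/4 - 17*g/4 - 21/4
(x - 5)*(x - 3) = x^2 - 8*x + 15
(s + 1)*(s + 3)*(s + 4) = s^3 + 8*s^2 + 19*s + 12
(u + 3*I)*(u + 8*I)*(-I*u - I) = -I*u^3 + 11*u^2 - I*u^2 + 11*u + 24*I*u + 24*I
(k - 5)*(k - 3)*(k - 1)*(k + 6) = k^4 - 3*k^3 - 31*k^2 + 123*k - 90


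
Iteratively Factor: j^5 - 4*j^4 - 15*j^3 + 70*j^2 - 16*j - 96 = (j - 4)*(j^4 - 15*j^2 + 10*j + 24) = (j - 4)*(j - 3)*(j^3 + 3*j^2 - 6*j - 8) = (j - 4)*(j - 3)*(j - 2)*(j^2 + 5*j + 4) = (j - 4)*(j - 3)*(j - 2)*(j + 4)*(j + 1)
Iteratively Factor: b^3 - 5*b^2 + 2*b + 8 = (b - 4)*(b^2 - b - 2) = (b - 4)*(b + 1)*(b - 2)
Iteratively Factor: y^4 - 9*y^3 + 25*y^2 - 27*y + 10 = (y - 5)*(y^3 - 4*y^2 + 5*y - 2) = (y - 5)*(y - 1)*(y^2 - 3*y + 2) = (y - 5)*(y - 1)^2*(y - 2)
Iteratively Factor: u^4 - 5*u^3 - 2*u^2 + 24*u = (u)*(u^3 - 5*u^2 - 2*u + 24) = u*(u + 2)*(u^2 - 7*u + 12) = u*(u - 4)*(u + 2)*(u - 3)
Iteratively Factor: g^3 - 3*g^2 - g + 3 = (g + 1)*(g^2 - 4*g + 3) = (g - 3)*(g + 1)*(g - 1)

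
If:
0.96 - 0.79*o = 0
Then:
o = 1.22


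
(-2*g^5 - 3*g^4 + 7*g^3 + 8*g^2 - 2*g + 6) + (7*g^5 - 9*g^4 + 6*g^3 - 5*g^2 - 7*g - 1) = 5*g^5 - 12*g^4 + 13*g^3 + 3*g^2 - 9*g + 5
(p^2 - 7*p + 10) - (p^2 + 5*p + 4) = 6 - 12*p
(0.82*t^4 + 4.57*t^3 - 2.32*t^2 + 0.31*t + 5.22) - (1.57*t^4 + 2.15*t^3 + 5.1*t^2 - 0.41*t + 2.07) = -0.75*t^4 + 2.42*t^3 - 7.42*t^2 + 0.72*t + 3.15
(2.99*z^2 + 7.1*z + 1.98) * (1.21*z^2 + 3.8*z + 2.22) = 3.6179*z^4 + 19.953*z^3 + 36.0136*z^2 + 23.286*z + 4.3956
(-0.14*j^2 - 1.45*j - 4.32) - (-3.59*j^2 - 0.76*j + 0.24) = 3.45*j^2 - 0.69*j - 4.56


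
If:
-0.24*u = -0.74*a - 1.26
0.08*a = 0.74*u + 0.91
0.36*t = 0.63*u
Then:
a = -2.18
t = -2.56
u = -1.47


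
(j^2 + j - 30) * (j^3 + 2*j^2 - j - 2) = j^5 + 3*j^4 - 29*j^3 - 63*j^2 + 28*j + 60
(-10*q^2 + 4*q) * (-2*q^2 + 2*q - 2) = 20*q^4 - 28*q^3 + 28*q^2 - 8*q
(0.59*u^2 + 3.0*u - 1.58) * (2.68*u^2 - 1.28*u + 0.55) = 1.5812*u^4 + 7.2848*u^3 - 7.7499*u^2 + 3.6724*u - 0.869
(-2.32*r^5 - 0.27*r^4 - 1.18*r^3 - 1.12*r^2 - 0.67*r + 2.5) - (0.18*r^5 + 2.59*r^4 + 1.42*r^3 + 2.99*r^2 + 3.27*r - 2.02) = -2.5*r^5 - 2.86*r^4 - 2.6*r^3 - 4.11*r^2 - 3.94*r + 4.52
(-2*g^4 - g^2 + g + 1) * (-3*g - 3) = 6*g^5 + 6*g^4 + 3*g^3 - 6*g - 3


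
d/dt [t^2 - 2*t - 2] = 2*t - 2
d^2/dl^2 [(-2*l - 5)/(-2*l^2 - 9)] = 4*(4*l^3 + 30*l^2 - 54*l - 45)/(8*l^6 + 108*l^4 + 486*l^2 + 729)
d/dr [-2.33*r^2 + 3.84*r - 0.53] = 3.84 - 4.66*r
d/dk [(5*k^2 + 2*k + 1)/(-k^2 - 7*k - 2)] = 3*(-11*k^2 - 6*k + 1)/(k^4 + 14*k^3 + 53*k^2 + 28*k + 4)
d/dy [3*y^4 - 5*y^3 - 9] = y^2*(12*y - 15)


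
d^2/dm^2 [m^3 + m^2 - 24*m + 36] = 6*m + 2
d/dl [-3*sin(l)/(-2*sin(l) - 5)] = 15*cos(l)/(2*sin(l) + 5)^2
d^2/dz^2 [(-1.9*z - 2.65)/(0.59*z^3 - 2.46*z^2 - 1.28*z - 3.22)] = (-3.96834*z^5 + 5.47637999999998*z^4 + 35.67352*z^3 - 127.5282*z^2 + 10.02894*z + 48.96092)/(0.205379*z^9 - 2.568978*z^8 + 9.374628*z^7 - 7.10283*z^6 + 7.702872*z^5 - 55.959384*z^4 - 44.5799*z^3 - 92.345736*z^2 - 39.814656*z - 33.386248)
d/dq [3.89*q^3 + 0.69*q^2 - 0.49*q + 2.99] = 11.67*q^2 + 1.38*q - 0.49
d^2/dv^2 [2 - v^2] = -2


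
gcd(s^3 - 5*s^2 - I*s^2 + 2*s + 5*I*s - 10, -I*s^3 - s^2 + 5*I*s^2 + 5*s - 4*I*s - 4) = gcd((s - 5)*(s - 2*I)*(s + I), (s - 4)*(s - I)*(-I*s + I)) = 1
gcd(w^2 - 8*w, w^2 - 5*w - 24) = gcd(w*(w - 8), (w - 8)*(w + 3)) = w - 8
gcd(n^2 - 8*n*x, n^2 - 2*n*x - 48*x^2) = -n + 8*x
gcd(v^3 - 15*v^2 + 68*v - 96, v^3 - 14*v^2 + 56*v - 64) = v^2 - 12*v + 32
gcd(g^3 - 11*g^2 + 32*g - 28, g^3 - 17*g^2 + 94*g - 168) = g - 7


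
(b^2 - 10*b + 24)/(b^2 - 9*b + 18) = (b - 4)/(b - 3)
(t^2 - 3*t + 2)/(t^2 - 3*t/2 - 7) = 2*(-t^2 + 3*t - 2)/(-2*t^2 + 3*t + 14)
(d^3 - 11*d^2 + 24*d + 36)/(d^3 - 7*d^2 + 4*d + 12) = (d - 6)/(d - 2)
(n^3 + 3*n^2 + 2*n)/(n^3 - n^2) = (n^2 + 3*n + 2)/(n*(n - 1))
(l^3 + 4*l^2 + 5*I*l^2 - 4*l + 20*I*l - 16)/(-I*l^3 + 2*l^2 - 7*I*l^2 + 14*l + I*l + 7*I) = (I*l^2 + 4*l*(-1 + I) - 16)/(l^2 + l*(7 + I) + 7*I)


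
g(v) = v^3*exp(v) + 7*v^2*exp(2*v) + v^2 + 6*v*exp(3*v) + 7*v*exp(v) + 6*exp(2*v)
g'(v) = v^3*exp(v) + 14*v^2*exp(2*v) + 3*v^2*exp(v) + 18*v*exp(3*v) + 14*v*exp(2*v) + 7*v*exp(v) + 2*v + 6*exp(3*v) + 12*exp(2*v) + 7*exp(v)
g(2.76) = 80770.06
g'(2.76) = 259991.57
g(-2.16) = 2.25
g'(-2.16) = -4.23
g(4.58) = 26947208.48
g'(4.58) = 85543426.91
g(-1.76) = 0.81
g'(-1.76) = -3.00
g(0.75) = 99.80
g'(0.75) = 353.04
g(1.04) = 274.80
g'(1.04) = 948.47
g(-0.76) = -0.39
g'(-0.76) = 1.15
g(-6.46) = 41.24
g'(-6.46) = -13.20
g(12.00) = 310435531657045543.68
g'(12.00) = 957151573938131536.17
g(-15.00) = 225.00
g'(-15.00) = -30.00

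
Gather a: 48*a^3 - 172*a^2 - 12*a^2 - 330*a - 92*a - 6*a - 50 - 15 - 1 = 48*a^3 - 184*a^2 - 428*a - 66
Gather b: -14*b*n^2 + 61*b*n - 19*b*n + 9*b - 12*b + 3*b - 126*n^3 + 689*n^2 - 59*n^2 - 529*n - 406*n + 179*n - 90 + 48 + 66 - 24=b*(-14*n^2 + 42*n) - 126*n^3 + 630*n^2 - 756*n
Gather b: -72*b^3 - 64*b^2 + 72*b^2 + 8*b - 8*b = -72*b^3 + 8*b^2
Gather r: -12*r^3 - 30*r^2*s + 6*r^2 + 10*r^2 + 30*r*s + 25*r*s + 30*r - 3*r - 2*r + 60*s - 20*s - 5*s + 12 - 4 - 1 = -12*r^3 + r^2*(16 - 30*s) + r*(55*s + 25) + 35*s + 7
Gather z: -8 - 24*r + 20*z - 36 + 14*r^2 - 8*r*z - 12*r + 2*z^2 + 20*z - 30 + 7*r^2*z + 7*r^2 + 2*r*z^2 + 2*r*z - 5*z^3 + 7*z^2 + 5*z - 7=21*r^2 - 36*r - 5*z^3 + z^2*(2*r + 9) + z*(7*r^2 - 6*r + 45) - 81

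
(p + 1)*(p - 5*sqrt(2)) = p^2 - 5*sqrt(2)*p + p - 5*sqrt(2)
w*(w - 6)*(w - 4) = w^3 - 10*w^2 + 24*w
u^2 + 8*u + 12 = (u + 2)*(u + 6)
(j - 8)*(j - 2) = j^2 - 10*j + 16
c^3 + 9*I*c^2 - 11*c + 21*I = (c - I)*(c + 3*I)*(c + 7*I)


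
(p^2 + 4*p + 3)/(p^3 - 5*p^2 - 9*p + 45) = (p + 1)/(p^2 - 8*p + 15)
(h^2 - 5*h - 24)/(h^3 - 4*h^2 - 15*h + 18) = (h - 8)/(h^2 - 7*h + 6)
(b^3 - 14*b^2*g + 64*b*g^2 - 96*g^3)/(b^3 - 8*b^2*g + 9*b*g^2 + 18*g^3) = (b^2 - 8*b*g + 16*g^2)/(b^2 - 2*b*g - 3*g^2)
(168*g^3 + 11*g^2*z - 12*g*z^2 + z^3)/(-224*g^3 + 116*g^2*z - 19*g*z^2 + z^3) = (3*g + z)/(-4*g + z)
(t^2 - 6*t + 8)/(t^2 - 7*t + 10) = (t - 4)/(t - 5)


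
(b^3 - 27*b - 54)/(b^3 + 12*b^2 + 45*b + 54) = (b - 6)/(b + 6)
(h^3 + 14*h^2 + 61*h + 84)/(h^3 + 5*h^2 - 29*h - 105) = (h + 4)/(h - 5)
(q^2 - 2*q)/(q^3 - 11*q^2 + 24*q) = (q - 2)/(q^2 - 11*q + 24)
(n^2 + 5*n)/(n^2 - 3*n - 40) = n/(n - 8)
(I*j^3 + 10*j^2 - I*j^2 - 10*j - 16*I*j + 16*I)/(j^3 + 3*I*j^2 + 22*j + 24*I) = (I*j^3 + j^2*(10 - I) + j*(-10 - 16*I) + 16*I)/(j^3 + 3*I*j^2 + 22*j + 24*I)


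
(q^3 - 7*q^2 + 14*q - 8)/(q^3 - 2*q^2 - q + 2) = (q - 4)/(q + 1)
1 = 1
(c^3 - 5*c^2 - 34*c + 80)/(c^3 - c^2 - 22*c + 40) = (c - 8)/(c - 4)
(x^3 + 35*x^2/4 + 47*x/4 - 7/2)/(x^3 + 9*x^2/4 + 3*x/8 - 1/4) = 2*(x + 7)/(2*x + 1)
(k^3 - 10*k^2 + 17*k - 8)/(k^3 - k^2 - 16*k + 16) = (k^2 - 9*k + 8)/(k^2 - 16)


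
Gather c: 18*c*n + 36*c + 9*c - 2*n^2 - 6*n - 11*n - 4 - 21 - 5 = c*(18*n + 45) - 2*n^2 - 17*n - 30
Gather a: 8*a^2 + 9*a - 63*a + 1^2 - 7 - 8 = 8*a^2 - 54*a - 14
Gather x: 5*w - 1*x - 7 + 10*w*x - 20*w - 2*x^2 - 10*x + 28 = -15*w - 2*x^2 + x*(10*w - 11) + 21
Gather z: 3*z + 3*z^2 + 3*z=3*z^2 + 6*z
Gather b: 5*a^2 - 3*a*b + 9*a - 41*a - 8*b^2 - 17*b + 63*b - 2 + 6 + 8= 5*a^2 - 32*a - 8*b^2 + b*(46 - 3*a) + 12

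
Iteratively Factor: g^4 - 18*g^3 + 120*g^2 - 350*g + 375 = (g - 3)*(g^3 - 15*g^2 + 75*g - 125) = (g - 5)*(g - 3)*(g^2 - 10*g + 25) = (g - 5)^2*(g - 3)*(g - 5)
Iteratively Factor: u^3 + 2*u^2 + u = (u + 1)*(u^2 + u) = (u + 1)^2*(u)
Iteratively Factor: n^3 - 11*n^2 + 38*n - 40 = (n - 5)*(n^2 - 6*n + 8) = (n - 5)*(n - 2)*(n - 4)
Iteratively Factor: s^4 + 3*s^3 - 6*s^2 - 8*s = (s + 1)*(s^3 + 2*s^2 - 8*s) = (s - 2)*(s + 1)*(s^2 + 4*s) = s*(s - 2)*(s + 1)*(s + 4)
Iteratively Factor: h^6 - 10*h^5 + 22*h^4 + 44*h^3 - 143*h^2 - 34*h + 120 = (h - 3)*(h^5 - 7*h^4 + h^3 + 47*h^2 - 2*h - 40) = (h - 3)*(h + 2)*(h^4 - 9*h^3 + 19*h^2 + 9*h - 20) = (h - 3)*(h - 1)*(h + 2)*(h^3 - 8*h^2 + 11*h + 20) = (h - 3)*(h - 1)*(h + 1)*(h + 2)*(h^2 - 9*h + 20) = (h - 5)*(h - 3)*(h - 1)*(h + 1)*(h + 2)*(h - 4)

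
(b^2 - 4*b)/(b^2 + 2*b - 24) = b/(b + 6)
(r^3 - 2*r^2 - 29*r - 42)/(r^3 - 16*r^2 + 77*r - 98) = (r^2 + 5*r + 6)/(r^2 - 9*r + 14)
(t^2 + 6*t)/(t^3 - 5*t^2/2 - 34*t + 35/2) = 2*t*(t + 6)/(2*t^3 - 5*t^2 - 68*t + 35)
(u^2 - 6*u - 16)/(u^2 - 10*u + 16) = (u + 2)/(u - 2)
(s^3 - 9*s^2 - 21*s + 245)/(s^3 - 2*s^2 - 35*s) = (s - 7)/s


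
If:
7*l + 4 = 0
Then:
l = -4/7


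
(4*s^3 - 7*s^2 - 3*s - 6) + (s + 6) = 4*s^3 - 7*s^2 - 2*s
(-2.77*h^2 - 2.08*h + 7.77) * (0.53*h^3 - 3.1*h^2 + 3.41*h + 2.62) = -1.4681*h^5 + 7.4846*h^4 + 1.1204*h^3 - 38.4372*h^2 + 21.0461*h + 20.3574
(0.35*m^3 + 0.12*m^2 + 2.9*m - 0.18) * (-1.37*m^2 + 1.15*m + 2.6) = -0.4795*m^5 + 0.2381*m^4 - 2.925*m^3 + 3.8936*m^2 + 7.333*m - 0.468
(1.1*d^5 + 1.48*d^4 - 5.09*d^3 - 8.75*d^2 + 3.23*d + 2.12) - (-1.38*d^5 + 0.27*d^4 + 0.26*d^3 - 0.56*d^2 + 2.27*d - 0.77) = 2.48*d^5 + 1.21*d^4 - 5.35*d^3 - 8.19*d^2 + 0.96*d + 2.89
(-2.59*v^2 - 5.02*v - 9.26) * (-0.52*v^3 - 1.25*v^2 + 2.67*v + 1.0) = 1.3468*v^5 + 5.8479*v^4 + 4.1749*v^3 - 4.4184*v^2 - 29.7442*v - 9.26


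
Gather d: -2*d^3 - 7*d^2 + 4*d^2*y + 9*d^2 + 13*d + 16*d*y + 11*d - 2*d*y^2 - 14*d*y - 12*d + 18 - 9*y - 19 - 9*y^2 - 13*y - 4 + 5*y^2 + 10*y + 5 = -2*d^3 + d^2*(4*y + 2) + d*(-2*y^2 + 2*y + 12) - 4*y^2 - 12*y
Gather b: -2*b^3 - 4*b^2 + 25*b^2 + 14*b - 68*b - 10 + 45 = -2*b^3 + 21*b^2 - 54*b + 35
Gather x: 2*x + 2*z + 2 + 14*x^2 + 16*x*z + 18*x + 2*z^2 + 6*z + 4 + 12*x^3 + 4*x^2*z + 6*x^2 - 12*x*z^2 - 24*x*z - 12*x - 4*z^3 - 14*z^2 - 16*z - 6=12*x^3 + x^2*(4*z + 20) + x*(-12*z^2 - 8*z + 8) - 4*z^3 - 12*z^2 - 8*z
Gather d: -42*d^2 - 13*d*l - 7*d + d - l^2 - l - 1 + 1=-42*d^2 + d*(-13*l - 6) - l^2 - l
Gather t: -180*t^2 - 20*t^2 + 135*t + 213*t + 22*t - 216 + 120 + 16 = -200*t^2 + 370*t - 80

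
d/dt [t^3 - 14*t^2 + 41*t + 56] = 3*t^2 - 28*t + 41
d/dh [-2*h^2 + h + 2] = 1 - 4*h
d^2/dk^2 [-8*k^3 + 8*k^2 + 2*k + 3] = 16 - 48*k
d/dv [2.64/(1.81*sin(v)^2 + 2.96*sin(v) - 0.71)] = -(9.5568*sin(v) + 7.8144)*cos(v)/(1.81*sin(v)^2 + 2.96*sin(v) - 0.71)^2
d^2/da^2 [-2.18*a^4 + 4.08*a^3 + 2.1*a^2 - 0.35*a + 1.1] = -26.16*a^2 + 24.48*a + 4.2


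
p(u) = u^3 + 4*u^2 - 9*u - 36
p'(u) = 3*u^2 + 8*u - 9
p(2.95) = -2.07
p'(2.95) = 40.71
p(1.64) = -35.59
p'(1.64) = 12.19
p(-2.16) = -7.98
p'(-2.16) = -12.28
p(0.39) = -38.84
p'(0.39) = -5.42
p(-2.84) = -1.08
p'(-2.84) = -7.52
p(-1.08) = -22.87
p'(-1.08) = -14.14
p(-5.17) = -20.74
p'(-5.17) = 29.83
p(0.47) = -39.24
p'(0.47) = -4.58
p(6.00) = 270.00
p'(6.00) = 147.00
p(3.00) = 0.00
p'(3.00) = 42.00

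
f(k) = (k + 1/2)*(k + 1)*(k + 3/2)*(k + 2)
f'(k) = (k + 1/2)*(k + 1)*(k + 3/2) + (k + 1/2)*(k + 1)*(k + 2) + (k + 1/2)*(k + 3/2)*(k + 2) + (k + 1)*(k + 3/2)*(k + 2) = 4*k^3 + 15*k^2 + 35*k/2 + 25/4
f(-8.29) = 2425.41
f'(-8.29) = -1386.85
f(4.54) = 1102.95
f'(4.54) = 769.18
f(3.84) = 655.07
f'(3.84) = 521.13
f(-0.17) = 0.67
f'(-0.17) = 3.69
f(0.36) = 5.13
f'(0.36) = 14.68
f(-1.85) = -0.06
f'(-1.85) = -0.11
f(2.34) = 158.08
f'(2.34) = 180.59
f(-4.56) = 113.22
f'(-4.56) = -140.92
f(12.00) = 30712.50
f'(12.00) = 9288.25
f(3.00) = 315.00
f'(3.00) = 301.75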